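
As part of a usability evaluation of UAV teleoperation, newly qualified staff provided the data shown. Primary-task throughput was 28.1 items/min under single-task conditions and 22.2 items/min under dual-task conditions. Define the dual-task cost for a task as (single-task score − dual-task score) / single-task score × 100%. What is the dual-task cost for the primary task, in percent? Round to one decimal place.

21.0

Cost = (28.1 − 22.2) / 28.1 × 100%
     = 5.9000 / 28.1 × 100% = 20.9964%.
≈ 21.0%.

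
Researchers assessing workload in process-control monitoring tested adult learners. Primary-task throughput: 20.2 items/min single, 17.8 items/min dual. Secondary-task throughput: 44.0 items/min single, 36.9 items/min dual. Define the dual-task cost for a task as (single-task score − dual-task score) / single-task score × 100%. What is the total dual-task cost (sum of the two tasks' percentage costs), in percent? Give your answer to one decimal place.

28.0

Primary cost = (20.2 − 17.8) / 20.2 × 100% = 11.8812%.
Secondary cost = (44.0 − 36.9) / 44.0 × 100% = 16.1364%.
Total = 11.8812% + 16.1364% = 28.0176% ≈ 28.0%.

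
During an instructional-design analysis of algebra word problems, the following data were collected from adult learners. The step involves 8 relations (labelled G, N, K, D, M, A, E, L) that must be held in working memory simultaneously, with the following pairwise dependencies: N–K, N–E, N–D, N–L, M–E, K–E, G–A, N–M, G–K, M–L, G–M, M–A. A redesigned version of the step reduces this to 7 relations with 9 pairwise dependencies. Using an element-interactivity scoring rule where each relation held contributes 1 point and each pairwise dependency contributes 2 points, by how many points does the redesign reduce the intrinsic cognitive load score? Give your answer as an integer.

Original: 8 × 1 + 12 × 2 = 8 + 24 = 32.
Redesigned: 7 × 1 + 9 × 2 = 7 + 18 = 25.
Reduction = 32 − 25 = 7.

7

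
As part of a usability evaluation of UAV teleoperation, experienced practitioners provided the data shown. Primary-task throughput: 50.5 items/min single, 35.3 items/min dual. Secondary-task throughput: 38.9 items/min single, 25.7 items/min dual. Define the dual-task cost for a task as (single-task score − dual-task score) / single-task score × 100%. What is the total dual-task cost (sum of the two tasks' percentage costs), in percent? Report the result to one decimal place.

Primary cost = (50.5 − 35.3) / 50.5 × 100% = 30.0990%.
Secondary cost = (38.9 − 25.7) / 38.9 × 100% = 33.9332%.
Total = 30.0990% + 33.9332% = 64.0322% ≈ 64.0%.

64.0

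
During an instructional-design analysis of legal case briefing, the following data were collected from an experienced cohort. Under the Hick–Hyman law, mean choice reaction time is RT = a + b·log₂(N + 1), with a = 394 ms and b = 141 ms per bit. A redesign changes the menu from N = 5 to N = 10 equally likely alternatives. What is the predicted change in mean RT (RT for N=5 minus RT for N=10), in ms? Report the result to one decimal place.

-123.3

RT(5) = 394 + 141·log₂(6) = 394 + 141·2.5850 = 758.4850 ms.
RT(10) = 394 + 141·log₂(11) = 394 + 141·3.4594 = 881.7754 ms.
Difference = 758.4850 − 881.7754 = -123.2904 ≈ -123.3 ms.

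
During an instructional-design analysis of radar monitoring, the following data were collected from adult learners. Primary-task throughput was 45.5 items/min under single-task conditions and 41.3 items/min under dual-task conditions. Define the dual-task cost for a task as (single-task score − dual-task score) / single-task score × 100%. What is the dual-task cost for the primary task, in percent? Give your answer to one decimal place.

Cost = (45.5 − 41.3) / 45.5 × 100%
     = 4.2000 / 45.5 × 100% = 9.2308%.
≈ 9.2%.

9.2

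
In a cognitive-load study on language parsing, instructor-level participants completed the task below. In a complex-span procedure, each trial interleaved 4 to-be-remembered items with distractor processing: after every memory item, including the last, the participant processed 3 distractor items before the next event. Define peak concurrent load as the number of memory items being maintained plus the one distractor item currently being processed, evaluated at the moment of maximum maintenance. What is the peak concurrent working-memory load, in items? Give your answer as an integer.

Maintenance is greatest during the distractor(s) after memory item 4: all 4 memory items are being held.
One distractor item is concurrently being processed.
Peak concurrent load = 4 + 1 = 5 items.

5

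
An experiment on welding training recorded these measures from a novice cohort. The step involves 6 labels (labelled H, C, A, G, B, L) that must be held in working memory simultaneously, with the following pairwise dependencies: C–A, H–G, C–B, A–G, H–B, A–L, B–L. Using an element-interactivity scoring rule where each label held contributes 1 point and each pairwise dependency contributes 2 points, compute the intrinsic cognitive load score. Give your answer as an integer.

20

Count of labels held simultaneously: 6.
Count of pairwise dependencies listed: 7.
Element contribution: 6 × 1 = 6.
Interaction contribution: 7 × 2 = 14.
Intrinsic load = 6 + 14 = 20.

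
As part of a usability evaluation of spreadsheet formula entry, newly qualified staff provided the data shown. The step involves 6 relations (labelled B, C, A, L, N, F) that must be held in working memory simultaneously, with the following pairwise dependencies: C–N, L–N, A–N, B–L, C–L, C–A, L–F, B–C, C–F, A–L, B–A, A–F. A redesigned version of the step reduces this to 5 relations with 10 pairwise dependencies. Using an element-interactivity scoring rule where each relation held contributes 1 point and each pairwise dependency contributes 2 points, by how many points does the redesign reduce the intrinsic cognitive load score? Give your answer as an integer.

5

Original: 6 × 1 + 12 × 2 = 6 + 24 = 30.
Redesigned: 5 × 1 + 10 × 2 = 5 + 20 = 25.
Reduction = 30 − 25 = 5.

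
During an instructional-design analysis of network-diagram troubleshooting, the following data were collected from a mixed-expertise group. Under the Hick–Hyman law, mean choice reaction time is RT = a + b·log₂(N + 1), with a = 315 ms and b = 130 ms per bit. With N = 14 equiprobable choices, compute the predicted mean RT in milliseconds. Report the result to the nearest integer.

log₂(14 + 1) = log₂(15) = 3.9069.
RT = 315 + 130 × 3.9069 = 315 + 507.8970 = 822.8970 ms.
≈ 823 ms.

823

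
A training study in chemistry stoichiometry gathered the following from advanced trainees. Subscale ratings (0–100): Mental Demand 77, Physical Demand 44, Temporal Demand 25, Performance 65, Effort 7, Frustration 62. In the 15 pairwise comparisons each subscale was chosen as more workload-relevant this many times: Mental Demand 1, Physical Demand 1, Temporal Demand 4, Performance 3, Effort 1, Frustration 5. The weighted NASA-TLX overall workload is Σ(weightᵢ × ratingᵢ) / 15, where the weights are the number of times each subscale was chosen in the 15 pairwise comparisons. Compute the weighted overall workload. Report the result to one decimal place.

48.9

The tallies are the weights (they sum to 15).
Weighted sum = 1·77 + 1·44 + 4·25 + 3·65 + 1·7 + 5·62
            = 77 + 44 + 100 + 195 + 7 + 310 = 733.
Overall workload = 733 / 15 = 48.8667 ≈ 48.9.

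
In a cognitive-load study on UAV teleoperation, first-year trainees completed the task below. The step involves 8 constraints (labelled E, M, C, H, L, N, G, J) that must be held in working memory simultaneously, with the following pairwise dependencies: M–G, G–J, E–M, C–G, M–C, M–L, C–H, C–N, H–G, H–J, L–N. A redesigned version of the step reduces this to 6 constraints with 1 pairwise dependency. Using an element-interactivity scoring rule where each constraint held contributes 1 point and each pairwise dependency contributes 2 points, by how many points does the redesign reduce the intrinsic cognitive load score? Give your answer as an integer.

Original: 8 × 1 + 11 × 2 = 8 + 22 = 30.
Redesigned: 6 × 1 + 1 × 2 = 6 + 2 = 8.
Reduction = 30 − 8 = 22.

22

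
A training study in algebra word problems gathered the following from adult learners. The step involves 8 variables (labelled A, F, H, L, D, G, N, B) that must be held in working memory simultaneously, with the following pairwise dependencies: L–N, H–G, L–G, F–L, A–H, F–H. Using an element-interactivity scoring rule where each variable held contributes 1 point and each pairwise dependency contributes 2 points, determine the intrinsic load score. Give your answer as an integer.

20

Count of variables held simultaneously: 8.
Count of pairwise dependencies listed: 6.
Element contribution: 8 × 1 = 8.
Interaction contribution: 6 × 2 = 12.
Intrinsic load = 8 + 12 = 20.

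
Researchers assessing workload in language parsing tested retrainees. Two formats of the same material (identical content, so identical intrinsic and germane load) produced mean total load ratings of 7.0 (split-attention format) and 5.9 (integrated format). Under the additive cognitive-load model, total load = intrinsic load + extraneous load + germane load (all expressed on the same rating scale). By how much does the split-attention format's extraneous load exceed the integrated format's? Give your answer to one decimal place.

Intrinsic and germane load are equal across formats, so the difference in total load equals the difference in extraneous load.
Extraneous-load difference = 7.0 − 5.9 = 1.1.

1.1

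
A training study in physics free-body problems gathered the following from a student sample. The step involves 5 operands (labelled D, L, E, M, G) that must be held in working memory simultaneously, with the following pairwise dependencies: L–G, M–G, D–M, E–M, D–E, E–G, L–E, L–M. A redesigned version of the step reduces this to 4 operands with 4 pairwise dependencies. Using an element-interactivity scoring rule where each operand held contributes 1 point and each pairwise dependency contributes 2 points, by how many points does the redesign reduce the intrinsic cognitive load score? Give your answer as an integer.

Original: 5 × 1 + 8 × 2 = 5 + 16 = 21.
Redesigned: 4 × 1 + 4 × 2 = 4 + 8 = 12.
Reduction = 21 − 12 = 9.

9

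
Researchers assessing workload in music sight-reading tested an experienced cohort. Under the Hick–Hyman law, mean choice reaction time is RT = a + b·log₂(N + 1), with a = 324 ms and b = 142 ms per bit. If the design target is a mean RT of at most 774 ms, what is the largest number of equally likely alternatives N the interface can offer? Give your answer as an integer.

Set 324 + 142·log₂(N + 1) ≤ 774.
log₂(N + 1) ≤ (774 − 324) / 142 = 3.1690.
N + 1 ≤ 2^3.1690 = 8.9942.
N ≤ 7.9942, so the largest integer N is 7.

7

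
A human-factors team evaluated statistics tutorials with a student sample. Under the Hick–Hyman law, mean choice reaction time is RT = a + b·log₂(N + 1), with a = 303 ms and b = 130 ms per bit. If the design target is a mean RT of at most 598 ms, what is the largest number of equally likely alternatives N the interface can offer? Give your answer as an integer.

3

Set 303 + 130·log₂(N + 1) ≤ 598.
log₂(N + 1) ≤ (598 − 303) / 130 = 2.2692.
N + 1 ≤ 2^2.2692 = 4.8206.
N ≤ 3.8206, so the largest integer N is 3.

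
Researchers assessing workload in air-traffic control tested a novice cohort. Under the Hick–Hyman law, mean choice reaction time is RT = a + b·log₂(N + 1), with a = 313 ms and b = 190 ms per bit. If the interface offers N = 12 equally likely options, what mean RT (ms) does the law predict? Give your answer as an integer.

log₂(12 + 1) = log₂(13) = 3.7004.
RT = 313 + 190 × 3.7004 = 313 + 703.0760 = 1016.0760 ms.
≈ 1016 ms.

1016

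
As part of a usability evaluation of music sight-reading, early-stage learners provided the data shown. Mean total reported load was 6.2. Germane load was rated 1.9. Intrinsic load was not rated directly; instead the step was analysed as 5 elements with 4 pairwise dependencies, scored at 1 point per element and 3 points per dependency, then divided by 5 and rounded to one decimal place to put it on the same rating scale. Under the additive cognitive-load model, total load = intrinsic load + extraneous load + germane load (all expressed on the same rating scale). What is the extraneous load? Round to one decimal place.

0.9

Intrinsic (element-interactivity): (5 × 1 + 4 × 3) / 5 = 17 / 5 = 3.4000 → 3.4.
extraneous load = total − intrinsic − germane
             = 6.2 − 3.4 − 1.9 = 0.9.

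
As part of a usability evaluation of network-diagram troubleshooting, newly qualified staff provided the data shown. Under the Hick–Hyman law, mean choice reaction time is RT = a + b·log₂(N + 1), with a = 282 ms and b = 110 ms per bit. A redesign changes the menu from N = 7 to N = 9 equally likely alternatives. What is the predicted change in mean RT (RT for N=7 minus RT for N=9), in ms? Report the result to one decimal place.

-35.4

RT(7) = 282 + 110·log₂(8) = 282 + 110·3.0000 = 612.0000 ms.
RT(9) = 282 + 110·log₂(10) = 282 + 110·3.3219 = 647.4090 ms.
Difference = 612.0000 − 647.4090 = -35.4090 ≈ -35.4 ms.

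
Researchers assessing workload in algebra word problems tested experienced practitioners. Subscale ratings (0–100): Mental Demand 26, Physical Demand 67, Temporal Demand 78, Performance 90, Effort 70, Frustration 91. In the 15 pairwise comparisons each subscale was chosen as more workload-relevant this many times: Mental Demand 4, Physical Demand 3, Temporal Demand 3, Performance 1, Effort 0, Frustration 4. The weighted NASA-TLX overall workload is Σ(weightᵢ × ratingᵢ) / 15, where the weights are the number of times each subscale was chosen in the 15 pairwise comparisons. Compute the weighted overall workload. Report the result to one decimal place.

The tallies are the weights (they sum to 15).
Weighted sum = 4·26 + 3·67 + 3·78 + 1·90 + 0·70 + 4·91
            = 104 + 201 + 234 + 90 + 0 + 364 = 993.
Overall workload = 993 / 15 = 66.2000 ≈ 66.2.

66.2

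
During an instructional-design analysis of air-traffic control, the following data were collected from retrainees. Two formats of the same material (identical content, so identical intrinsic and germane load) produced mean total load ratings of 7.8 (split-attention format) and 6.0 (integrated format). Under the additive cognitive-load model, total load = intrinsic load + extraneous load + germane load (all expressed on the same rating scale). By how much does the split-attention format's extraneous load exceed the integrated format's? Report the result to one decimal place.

Intrinsic and germane load are equal across formats, so the difference in total load equals the difference in extraneous load.
Extraneous-load difference = 7.8 − 6.0 = 1.8.

1.8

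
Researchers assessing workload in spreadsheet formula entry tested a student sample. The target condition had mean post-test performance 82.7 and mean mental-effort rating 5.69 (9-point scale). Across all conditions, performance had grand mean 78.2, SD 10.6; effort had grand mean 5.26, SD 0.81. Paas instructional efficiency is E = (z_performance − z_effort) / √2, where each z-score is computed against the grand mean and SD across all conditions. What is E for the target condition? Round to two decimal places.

-0.08

z_performance = (82.7 − 78.2) / 10.6 = 4.5000 / 10.6 = 0.4245.
z_effort = (5.69 − 5.26) / 0.81 = 0.4300 / 0.81 = 0.5309.
z_P − z_E = 0.4245 − 0.5309 = -0.1064.
E = -0.1064 / √2 = -0.1064 / 1.41421 = -0.0752 ≈ -0.08.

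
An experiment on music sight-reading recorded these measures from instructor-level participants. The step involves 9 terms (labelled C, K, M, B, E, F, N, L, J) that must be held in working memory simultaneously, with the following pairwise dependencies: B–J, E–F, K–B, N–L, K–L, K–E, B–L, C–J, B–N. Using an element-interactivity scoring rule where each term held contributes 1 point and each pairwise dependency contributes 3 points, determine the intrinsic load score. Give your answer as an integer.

Count of terms held simultaneously: 9.
Count of pairwise dependencies listed: 9.
Element contribution: 9 × 1 = 9.
Interaction contribution: 9 × 3 = 27.
Intrinsic load = 9 + 27 = 36.

36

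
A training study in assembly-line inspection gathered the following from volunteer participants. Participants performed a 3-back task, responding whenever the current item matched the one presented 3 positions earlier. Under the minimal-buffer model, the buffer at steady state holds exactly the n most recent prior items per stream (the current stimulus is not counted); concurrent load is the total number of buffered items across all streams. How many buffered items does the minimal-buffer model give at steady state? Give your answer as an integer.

3

The buffer holds the 3 most recent prior items.
Steady-state concurrent load = 3 items.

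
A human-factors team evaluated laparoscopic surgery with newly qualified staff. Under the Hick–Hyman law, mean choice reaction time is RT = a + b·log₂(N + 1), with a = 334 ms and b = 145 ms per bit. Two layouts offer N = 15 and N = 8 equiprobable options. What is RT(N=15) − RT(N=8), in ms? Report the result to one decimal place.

120.4

RT(15) = 334 + 145·log₂(16) = 334 + 145·4.0000 = 914.0000 ms.
RT(8) = 334 + 145·log₂(9) = 334 + 145·3.1699 = 793.6355 ms.
Difference = 914.0000 − 793.6355 = 120.3645 ≈ 120.4 ms.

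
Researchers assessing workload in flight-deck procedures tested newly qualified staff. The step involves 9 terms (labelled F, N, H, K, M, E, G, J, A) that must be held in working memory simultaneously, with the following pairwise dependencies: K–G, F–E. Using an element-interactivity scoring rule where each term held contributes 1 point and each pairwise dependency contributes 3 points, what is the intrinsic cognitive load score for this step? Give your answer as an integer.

Count of terms held simultaneously: 9.
Count of pairwise dependencies listed: 2.
Element contribution: 9 × 1 = 9.
Interaction contribution: 2 × 3 = 6.
Intrinsic load = 9 + 6 = 15.

15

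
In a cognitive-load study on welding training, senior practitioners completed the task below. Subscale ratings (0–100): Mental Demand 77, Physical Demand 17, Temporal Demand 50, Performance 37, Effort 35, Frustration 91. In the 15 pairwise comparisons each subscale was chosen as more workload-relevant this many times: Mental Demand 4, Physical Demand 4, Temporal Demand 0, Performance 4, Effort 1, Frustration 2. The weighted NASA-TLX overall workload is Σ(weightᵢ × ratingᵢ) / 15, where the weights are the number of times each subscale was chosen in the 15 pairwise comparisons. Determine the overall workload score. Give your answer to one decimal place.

49.4

The tallies are the weights (they sum to 15).
Weighted sum = 4·77 + 4·17 + 0·50 + 4·37 + 1·35 + 2·91
            = 308 + 68 + 0 + 148 + 35 + 182 = 741.
Overall workload = 741 / 15 = 49.4000 ≈ 49.4.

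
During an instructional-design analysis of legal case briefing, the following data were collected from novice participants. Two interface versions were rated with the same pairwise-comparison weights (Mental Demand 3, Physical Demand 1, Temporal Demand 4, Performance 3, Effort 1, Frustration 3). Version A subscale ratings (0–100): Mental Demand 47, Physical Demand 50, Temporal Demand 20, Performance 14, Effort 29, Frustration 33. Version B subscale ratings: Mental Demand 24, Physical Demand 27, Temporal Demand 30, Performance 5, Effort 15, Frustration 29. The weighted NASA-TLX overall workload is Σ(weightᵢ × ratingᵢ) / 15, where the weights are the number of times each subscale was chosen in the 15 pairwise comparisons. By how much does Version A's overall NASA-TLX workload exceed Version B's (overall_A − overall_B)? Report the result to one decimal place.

Version A weighted sum = 3·47 + 1·50 + 4·20 + 3·14 + 1·29 + 3·33 = 141 + 50 + 80 + 42 + 29 + 99 = 441; overall_A = 441/15 = 29.4000.
Version B weighted sum = 3·24 + 1·27 + 4·30 + 3·5 + 1·15 + 3·29 = 72 + 27 + 120 + 15 + 15 + 87 = 336; overall_B = 336/15 = 22.4000.
Difference = 29.4000 − 22.4000 = 7.0000 ≈ 7.0.

7.0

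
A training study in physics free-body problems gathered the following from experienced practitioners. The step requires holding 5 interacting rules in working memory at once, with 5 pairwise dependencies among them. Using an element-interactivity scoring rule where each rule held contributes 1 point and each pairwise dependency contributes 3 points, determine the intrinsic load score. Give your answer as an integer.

20

Element contribution: 5 × 1 = 5.
Interaction contribution: 5 × 3 = 15.
Intrinsic load = 5 + 15 = 20.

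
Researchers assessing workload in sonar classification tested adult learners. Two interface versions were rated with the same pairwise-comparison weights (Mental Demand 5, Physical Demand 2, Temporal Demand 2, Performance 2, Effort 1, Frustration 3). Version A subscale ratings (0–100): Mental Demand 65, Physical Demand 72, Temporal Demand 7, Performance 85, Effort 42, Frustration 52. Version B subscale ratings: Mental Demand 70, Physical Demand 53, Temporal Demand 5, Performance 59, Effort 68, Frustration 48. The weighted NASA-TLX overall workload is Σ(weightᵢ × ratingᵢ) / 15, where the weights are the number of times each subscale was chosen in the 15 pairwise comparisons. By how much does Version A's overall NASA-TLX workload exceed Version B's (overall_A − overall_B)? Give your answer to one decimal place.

Version A weighted sum = 5·65 + 2·72 + 2·7 + 2·85 + 1·42 + 3·52 = 325 + 144 + 14 + 170 + 42 + 156 = 851; overall_A = 851/15 = 56.7333.
Version B weighted sum = 5·70 + 2·53 + 2·5 + 2·59 + 1·68 + 3·48 = 350 + 106 + 10 + 118 + 68 + 144 = 796; overall_B = 796/15 = 53.0667.
Difference = 56.7333 − 53.0667 = 3.6666 ≈ 3.7.

3.7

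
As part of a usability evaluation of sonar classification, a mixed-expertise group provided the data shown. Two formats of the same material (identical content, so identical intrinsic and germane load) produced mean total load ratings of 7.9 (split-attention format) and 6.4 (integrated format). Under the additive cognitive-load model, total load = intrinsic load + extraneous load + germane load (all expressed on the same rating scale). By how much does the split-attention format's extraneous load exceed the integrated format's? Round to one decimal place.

Intrinsic and germane load are equal across formats, so the difference in total load equals the difference in extraneous load.
Extraneous-load difference = 7.9 − 6.4 = 1.5.

1.5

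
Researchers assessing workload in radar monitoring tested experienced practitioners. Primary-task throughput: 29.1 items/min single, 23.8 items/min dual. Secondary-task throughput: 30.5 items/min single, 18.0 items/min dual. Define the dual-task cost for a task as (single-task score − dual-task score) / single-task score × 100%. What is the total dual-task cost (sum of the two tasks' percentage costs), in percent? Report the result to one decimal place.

59.2

Primary cost = (29.1 − 23.8) / 29.1 × 100% = 18.2131%.
Secondary cost = (30.5 − 18.0) / 30.5 × 100% = 40.9836%.
Total = 18.2131% + 40.9836% = 59.1967% ≈ 59.2%.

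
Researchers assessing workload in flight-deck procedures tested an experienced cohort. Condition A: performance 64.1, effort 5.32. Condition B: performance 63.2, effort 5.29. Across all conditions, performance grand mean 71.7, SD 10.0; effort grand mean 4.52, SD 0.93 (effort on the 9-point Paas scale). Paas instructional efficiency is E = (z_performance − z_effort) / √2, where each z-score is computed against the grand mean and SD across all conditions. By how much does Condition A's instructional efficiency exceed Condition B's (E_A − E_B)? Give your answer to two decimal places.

Condition A: z_P = (64.1 − 71.7)/10.0 = -0.7600; z_E = (5.32 − 4.52)/0.93 = 0.8602; E_A = (-0.7600 − 0.8602)/√2 = -1.1457.
Condition B: z_P = (63.2 − 71.7)/10.0 = -0.8500; z_E = (5.29 − 4.52)/0.93 = 0.8280; E_B = (-0.8500 − 0.8280)/√2 = -1.1865.
E_A − E_B = -1.1457 − (-1.1865) = 0.0408 ≈ 0.04.

0.04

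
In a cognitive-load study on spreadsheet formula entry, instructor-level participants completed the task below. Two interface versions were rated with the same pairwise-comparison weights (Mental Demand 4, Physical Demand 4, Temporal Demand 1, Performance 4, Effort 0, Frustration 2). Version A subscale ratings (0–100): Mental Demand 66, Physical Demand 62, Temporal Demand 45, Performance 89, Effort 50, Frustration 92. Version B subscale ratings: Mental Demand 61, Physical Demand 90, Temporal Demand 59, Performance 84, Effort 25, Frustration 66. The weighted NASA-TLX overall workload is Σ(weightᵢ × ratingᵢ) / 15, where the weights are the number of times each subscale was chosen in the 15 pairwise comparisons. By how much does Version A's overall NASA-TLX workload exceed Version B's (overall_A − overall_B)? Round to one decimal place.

Version A weighted sum = 4·66 + 4·62 + 1·45 + 4·89 + 0·50 + 2·92 = 264 + 248 + 45 + 356 + 0 + 184 = 1097; overall_A = 1097/15 = 73.1333.
Version B weighted sum = 4·61 + 4·90 + 1·59 + 4·84 + 0·25 + 2·66 = 244 + 360 + 59 + 336 + 0 + 132 = 1131; overall_B = 1131/15 = 75.4000.
Difference = 73.1333 − 75.4000 = -2.2667 ≈ -2.3.

-2.3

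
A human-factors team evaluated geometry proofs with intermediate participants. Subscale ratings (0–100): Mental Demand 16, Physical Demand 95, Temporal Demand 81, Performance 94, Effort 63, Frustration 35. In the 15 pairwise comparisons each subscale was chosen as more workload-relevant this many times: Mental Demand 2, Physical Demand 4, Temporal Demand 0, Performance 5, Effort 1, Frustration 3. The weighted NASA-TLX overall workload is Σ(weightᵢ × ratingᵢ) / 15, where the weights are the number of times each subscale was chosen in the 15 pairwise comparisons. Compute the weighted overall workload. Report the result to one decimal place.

70.0

The tallies are the weights (they sum to 15).
Weighted sum = 2·16 + 4·95 + 0·81 + 5·94 + 1·63 + 3·35
            = 32 + 380 + 0 + 470 + 63 + 105 = 1050.
Overall workload = 1050 / 15 = 70.0000 ≈ 70.0.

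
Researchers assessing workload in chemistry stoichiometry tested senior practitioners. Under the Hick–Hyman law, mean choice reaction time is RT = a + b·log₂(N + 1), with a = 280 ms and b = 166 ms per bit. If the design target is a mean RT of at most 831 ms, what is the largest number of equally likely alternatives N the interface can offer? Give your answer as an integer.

Set 280 + 166·log₂(N + 1) ≤ 831.
log₂(N + 1) ≤ (831 − 280) / 166 = 3.3193.
N + 1 ≤ 2^3.3193 = 9.9818.
N ≤ 8.9818, so the largest integer N is 8.

8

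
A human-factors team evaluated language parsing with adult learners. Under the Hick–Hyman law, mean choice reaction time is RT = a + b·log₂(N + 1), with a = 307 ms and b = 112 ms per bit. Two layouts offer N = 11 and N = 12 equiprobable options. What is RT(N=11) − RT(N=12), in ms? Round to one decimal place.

RT(11) = 307 + 112·log₂(12) = 307 + 112·3.5850 = 708.5200 ms.
RT(12) = 307 + 112·log₂(13) = 307 + 112·3.7004 = 721.4448 ms.
Difference = 708.5200 − 721.4448 = -12.9248 ≈ -12.9 ms.

-12.9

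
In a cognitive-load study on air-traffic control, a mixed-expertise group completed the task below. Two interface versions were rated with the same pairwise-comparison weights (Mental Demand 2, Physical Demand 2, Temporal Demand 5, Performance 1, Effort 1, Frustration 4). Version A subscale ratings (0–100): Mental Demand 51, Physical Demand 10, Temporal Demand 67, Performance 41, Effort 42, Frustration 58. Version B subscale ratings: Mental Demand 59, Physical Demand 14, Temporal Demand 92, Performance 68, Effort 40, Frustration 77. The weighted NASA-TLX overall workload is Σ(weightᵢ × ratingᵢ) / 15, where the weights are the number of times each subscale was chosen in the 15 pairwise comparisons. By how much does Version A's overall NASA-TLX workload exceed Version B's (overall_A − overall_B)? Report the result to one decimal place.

Version A weighted sum = 2·51 + 2·10 + 5·67 + 1·41 + 1·42 + 4·58 = 102 + 20 + 335 + 41 + 42 + 232 = 772; overall_A = 772/15 = 51.4667.
Version B weighted sum = 2·59 + 2·14 + 5·92 + 1·68 + 1·40 + 4·77 = 118 + 28 + 460 + 68 + 40 + 308 = 1022; overall_B = 1022/15 = 68.1333.
Difference = 51.4667 − 68.1333 = -16.6666 ≈ -16.7.

-16.7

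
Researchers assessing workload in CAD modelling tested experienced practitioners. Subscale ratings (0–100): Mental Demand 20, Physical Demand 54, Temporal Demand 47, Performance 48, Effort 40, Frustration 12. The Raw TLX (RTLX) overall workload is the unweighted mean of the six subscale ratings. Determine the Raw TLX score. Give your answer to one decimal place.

36.8

Sum of ratings = 20 + 54 + 47 + 48 + 40 + 12 = 221.
RTLX = 221 / 6 = 36.8333 ≈ 36.8.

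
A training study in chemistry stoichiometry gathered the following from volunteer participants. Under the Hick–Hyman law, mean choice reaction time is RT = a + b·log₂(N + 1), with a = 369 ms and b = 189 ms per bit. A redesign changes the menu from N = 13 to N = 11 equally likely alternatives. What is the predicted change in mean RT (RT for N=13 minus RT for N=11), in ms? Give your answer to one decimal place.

RT(13) = 369 + 189·log₂(14) = 369 + 189·3.8074 = 1088.5986 ms.
RT(11) = 369 + 189·log₂(12) = 369 + 189·3.5850 = 1046.5650 ms.
Difference = 1088.5986 − 1046.5650 = 42.0336 ≈ 42.0 ms.

42.0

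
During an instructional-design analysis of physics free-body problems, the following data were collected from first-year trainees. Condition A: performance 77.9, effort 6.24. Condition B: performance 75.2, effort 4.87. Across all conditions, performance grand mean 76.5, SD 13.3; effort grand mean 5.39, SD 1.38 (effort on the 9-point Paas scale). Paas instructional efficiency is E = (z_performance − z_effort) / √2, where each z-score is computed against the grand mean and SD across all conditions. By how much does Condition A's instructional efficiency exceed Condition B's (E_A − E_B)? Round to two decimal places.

Condition A: z_P = (77.9 − 76.5)/13.3 = 0.1053; z_E = (6.24 − 5.39)/1.38 = 0.6159; E_A = (0.1053 − 0.6159)/√2 = -0.3610.
Condition B: z_P = (75.2 − 76.5)/13.3 = -0.0977; z_E = (4.87 − 5.39)/1.38 = -0.3768; E_B = (-0.0977 − (-0.3768))/√2 = 0.1974.
E_A − E_B = -0.3610 − 0.1974 = -0.5584 ≈ -0.56.

-0.56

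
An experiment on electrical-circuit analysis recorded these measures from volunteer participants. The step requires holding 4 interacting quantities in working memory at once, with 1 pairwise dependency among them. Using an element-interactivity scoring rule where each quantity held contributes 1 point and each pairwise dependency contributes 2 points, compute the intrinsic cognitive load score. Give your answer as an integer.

Element contribution: 4 × 1 = 4.
Interaction contribution: 1 × 2 = 2.
Intrinsic load = 4 + 2 = 6.

6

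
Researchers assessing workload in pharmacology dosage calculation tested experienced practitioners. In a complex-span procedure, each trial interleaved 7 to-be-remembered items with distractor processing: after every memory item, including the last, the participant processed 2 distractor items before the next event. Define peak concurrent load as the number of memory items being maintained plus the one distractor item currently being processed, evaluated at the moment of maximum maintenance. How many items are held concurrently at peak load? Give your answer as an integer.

Maintenance is greatest during the distractor(s) after memory item 7: all 7 memory items are being held.
One distractor item is concurrently being processed.
Peak concurrent load = 7 + 1 = 8 items.

8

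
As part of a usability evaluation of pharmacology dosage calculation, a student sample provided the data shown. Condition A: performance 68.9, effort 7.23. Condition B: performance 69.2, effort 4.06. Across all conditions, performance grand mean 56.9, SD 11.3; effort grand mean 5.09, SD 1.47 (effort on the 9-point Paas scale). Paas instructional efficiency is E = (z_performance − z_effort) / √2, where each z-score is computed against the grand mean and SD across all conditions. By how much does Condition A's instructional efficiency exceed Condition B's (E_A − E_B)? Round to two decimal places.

Condition A: z_P = (68.9 − 56.9)/11.3 = 1.0619; z_E = (7.23 − 5.09)/1.47 = 1.4558; E_A = (1.0619 − 1.4558)/√2 = -0.2785.
Condition B: z_P = (69.2 − 56.9)/11.3 = 1.0885; z_E = (4.06 − 5.09)/1.47 = -0.7007; E_B = (1.0885 − (-0.7007))/√2 = 1.2652.
E_A − E_B = -0.2785 − 1.2652 = -1.5437 ≈ -1.54.

-1.54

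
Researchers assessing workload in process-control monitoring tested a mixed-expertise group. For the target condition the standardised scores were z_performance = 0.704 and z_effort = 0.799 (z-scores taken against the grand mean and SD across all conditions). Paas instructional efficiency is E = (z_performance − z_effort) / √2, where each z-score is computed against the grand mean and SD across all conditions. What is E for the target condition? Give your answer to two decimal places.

z_P − z_E = 0.704 − 0.799 = -0.0950.
E = -0.0950 / √2 = -0.0950 / 1.41421 = -0.0672 ≈ -0.07.

-0.07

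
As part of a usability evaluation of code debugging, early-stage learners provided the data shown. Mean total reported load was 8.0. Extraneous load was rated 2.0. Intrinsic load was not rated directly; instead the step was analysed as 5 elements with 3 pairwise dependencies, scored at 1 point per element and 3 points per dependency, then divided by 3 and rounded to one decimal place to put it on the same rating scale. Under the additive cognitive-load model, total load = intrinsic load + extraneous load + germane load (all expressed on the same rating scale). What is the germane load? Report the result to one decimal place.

1.3

Intrinsic (element-interactivity): (5 × 1 + 3 × 3) / 3 = 14 / 3 = 4.6667 → 4.7.
germane load = total − intrinsic − extraneous
             = 8.0 − 4.7 − 2.0 = 1.3.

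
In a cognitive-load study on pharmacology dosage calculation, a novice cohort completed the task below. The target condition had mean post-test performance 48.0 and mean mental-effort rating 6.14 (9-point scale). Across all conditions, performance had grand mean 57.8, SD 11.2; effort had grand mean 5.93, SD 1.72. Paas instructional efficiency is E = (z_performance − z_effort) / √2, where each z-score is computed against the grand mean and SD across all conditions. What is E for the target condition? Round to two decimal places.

z_performance = (48.0 − 57.8) / 11.2 = -9.8000 / 11.2 = -0.8750.
z_effort = (6.14 − 5.93) / 1.72 = 0.2100 / 1.72 = 0.1221.
z_P − z_E = -0.8750 − 0.1221 = -0.9971.
E = -0.9971 / √2 = -0.9971 / 1.41421 = -0.7051 ≈ -0.71.

-0.71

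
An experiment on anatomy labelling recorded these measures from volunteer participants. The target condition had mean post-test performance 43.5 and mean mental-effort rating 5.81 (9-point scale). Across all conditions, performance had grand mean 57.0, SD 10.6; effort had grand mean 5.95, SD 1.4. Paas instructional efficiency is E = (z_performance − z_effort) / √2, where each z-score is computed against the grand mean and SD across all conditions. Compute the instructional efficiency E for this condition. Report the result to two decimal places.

-0.83

z_performance = (43.5 − 57.0) / 10.6 = -13.5000 / 10.6 = -1.2736.
z_effort = (5.81 − 5.95) / 1.4 = -0.1400 / 1.4 = -0.1000.
z_P − z_E = -1.2736 − (-0.1000) = -1.1736.
E = -1.1736 / √2 = -1.1736 / 1.41421 = -0.8299 ≈ -0.83.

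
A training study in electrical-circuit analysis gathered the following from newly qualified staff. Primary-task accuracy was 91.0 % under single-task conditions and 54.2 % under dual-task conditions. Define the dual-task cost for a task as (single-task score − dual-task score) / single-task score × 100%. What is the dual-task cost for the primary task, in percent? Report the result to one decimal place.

Cost = (91.0 − 54.2) / 91.0 × 100%
     = 36.8000 / 91.0 × 100% = 40.4396%.
≈ 40.4%.

40.4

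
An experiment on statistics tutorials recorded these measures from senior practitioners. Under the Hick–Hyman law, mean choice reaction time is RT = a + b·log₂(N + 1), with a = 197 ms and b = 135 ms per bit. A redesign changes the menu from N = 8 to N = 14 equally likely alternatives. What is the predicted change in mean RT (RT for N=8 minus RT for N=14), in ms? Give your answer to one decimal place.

-99.5

RT(8) = 197 + 135·log₂(9) = 197 + 135·3.1699 = 624.9365 ms.
RT(14) = 197 + 135·log₂(15) = 197 + 135·3.9069 = 724.4315 ms.
Difference = 624.9365 − 724.4315 = -99.4950 ≈ -99.5 ms.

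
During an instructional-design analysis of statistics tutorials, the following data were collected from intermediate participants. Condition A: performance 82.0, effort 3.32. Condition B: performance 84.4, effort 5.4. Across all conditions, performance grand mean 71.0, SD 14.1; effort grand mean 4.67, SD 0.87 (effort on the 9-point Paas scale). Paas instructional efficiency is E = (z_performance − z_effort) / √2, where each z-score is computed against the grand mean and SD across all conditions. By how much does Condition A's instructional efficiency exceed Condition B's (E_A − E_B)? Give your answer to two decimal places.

1.57

Condition A: z_P = (82.0 − 71.0)/14.1 = 0.7801; z_E = (3.32 − 4.67)/0.87 = -1.5517; E_A = (0.7801 − (-1.5517))/√2 = 1.6488.
Condition B: z_P = (84.4 − 71.0)/14.1 = 0.9504; z_E = (5.4 − 4.67)/0.87 = 0.8391; E_B = (0.9504 − 0.8391)/√2 = 0.0787.
E_A − E_B = 1.6488 − 0.0787 = 1.5701 ≈ 1.57.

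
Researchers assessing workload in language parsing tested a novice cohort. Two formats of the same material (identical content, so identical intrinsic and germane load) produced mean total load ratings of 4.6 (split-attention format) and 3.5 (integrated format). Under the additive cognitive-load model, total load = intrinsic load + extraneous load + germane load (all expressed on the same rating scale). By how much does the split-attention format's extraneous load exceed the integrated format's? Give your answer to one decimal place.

Intrinsic and germane load are equal across formats, so the difference in total load equals the difference in extraneous load.
Extraneous-load difference = 4.6 − 3.5 = 1.1.

1.1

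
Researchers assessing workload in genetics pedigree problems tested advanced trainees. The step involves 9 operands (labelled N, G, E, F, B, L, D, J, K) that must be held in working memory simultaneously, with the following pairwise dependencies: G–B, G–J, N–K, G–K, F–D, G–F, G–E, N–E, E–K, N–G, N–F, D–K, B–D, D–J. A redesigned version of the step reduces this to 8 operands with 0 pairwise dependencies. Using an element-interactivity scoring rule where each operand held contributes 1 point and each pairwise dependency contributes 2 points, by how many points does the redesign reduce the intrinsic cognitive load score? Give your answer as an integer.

Original: 9 × 1 + 14 × 2 = 9 + 28 = 37.
Redesigned: 8 × 1 + 0 × 2 = 8 + 0 = 8.
Reduction = 37 − 8 = 29.

29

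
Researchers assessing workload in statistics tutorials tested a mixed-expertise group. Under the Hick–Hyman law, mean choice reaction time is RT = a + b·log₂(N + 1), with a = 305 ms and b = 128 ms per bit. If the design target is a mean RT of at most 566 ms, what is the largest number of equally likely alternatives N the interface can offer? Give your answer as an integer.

3

Set 305 + 128·log₂(N + 1) ≤ 566.
log₂(N + 1) ≤ (566 − 305) / 128 = 2.0391.
N + 1 ≤ 2^2.0391 = 4.1099.
N ≤ 3.1099, so the largest integer N is 3.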